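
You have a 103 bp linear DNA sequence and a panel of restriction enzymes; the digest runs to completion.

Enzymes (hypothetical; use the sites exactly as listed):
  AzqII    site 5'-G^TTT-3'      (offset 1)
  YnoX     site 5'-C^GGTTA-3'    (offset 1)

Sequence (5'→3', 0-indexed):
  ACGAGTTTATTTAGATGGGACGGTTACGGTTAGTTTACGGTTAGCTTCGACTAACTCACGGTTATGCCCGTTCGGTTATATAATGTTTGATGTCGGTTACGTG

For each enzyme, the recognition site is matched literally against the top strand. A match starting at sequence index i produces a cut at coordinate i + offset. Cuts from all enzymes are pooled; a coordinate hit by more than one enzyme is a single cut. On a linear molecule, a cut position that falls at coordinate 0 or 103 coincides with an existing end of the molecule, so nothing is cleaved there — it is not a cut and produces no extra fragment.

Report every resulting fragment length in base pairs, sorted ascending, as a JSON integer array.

[5,5,6,6,9,9,12,14,16,21]

Scan for sites:
  AzqII GTTT/1: at [4, 32, 84] ⇒ [5, 33, 85]
  YnoX CGGTTA/1: at [20, 26, 37, 58, 72, 93] ⇒ [21, 27, 38, 59, 73, 94]

Pooled cuts: [5, 21, 27, 33, 38, 59, 73, 85, 94]

Fragment lengths:
  [0,5): 5 bp
  [5,21): 16 bp
  [21,27): 6 bp
  [27,33): 6 bp
  [33,38): 5 bp
  [38,59): 21 bp
  [59,73): 14 bp
  [73,85): 12 bp
  [85,94): 9 bp
  [94,103): 9 bp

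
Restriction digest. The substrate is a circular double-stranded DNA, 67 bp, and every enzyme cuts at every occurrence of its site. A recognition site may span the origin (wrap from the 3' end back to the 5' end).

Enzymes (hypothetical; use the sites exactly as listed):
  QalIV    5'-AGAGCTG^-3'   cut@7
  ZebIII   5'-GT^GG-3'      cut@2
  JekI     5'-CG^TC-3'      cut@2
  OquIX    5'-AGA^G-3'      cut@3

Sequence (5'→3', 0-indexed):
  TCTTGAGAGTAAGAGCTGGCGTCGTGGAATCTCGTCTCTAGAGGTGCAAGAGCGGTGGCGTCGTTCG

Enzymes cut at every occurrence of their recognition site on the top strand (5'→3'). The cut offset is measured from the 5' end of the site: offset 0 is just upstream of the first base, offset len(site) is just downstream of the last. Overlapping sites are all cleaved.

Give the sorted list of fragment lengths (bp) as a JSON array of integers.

[3,4,4,4,5,6,7,8,8,9,9]

Scan for sites:
  QalIV AGAGCTG/7: at [11] ⇒ [18]
  ZebIII GTGG/2: at [23, 54] ⇒ [25, 56]
  JekI CGTC/2: at [19, 32, 58, 65] ⇒ [0, 21, 34, 60]
  OquIX AGAG/3: at [5, 11, 39, 48] ⇒ [8, 14, 42, 51]

Pooled cuts: [0, 8, 14, 18, 21, 25, 34, 42, 51, 56, 60]

Fragments:
  0→8: 8 bp
  8→14: 6 bp
  14→18: 4 bp
  18→21: 3 bp
  21→25: 4 bp
  25→34: 9 bp
  34→42: 8 bp
  42→51: 9 bp
  51→56: 5 bp
  56→60: 4 bp
  60→0 (wrap): 67-60+0 = 7 bp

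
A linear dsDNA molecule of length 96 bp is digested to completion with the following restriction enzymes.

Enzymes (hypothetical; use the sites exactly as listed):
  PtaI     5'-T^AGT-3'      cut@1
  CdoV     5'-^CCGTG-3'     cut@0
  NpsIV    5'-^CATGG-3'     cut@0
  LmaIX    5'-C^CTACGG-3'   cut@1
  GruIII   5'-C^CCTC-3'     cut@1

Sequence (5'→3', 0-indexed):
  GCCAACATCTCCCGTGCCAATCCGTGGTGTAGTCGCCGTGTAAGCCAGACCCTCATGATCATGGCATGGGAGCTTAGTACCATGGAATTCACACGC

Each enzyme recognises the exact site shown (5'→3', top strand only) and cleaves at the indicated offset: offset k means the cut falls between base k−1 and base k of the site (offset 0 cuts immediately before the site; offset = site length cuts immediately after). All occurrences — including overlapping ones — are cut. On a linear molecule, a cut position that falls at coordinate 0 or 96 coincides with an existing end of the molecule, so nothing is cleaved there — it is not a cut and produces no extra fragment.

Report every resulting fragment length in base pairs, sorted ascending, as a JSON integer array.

[5,5,5,9,9,10,11,11,15,16]

Per-enzyme occurrences:
  PtaI TAGT/1: at [29, 74] ⇒ [30, 75]
  CdoV CCGTG/0: at [11, 21, 35] ⇒ [11, 21, 35]
  NpsIV CATGG/0: at [59, 64, 80] ⇒ [59, 64, 80]
  LmaIX (CCTACGG, off=1): no sites
  GruIII CCCTC/1: at [49] ⇒ [50]

Pooled cuts: [11, 21, 30, 35, 50, 59, 64, 75, 80]

Fragment lengths:
  [0,11): 11 bp
  [11,21): 10 bp
  [21,30): 9 bp
  [30,35): 5 bp
  [35,50): 15 bp
  [50,59): 9 bp
  [59,64): 5 bp
  [64,75): 11 bp
  [75,80): 5 bp
  [80,96): 16 bp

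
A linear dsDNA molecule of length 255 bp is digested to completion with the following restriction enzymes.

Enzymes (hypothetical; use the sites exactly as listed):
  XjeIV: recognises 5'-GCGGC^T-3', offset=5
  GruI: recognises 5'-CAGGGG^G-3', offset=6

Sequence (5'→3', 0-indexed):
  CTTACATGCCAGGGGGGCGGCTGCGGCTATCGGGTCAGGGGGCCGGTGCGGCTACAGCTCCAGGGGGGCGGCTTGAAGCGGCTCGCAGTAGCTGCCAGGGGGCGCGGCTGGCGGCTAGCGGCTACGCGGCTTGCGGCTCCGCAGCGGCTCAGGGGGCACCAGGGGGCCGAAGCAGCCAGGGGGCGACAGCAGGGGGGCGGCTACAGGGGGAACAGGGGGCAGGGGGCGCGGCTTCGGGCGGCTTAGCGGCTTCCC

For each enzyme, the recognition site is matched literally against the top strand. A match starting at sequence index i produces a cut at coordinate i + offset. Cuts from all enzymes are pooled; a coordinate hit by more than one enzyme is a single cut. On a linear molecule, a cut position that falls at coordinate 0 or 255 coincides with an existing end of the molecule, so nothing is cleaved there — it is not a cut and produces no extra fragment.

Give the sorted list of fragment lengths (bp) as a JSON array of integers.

Site scan:
  XjeIV (GCGGCT, off=5): starts [16, 22, 47, 67, 77, 103, 110, 117, 125, 132, 143, 196, 227, 237, 245] → cuts [21, 27, 52, 72, 82, 108, 115, 122, 130, 137, 148, 201, 232, 242, 250]
  GruI (CAGGGGG, off=6): starts [9, 35, 60, 95, 149, 159, 176, 189, 203, 212, 219] → cuts [15, 41, 66, 101, 155, 165, 182, 195, 209, 218, 225]

Pooled cuts: [15, 21, 27, 41, 52, 66, 72, 82, 101, 108, 115, 122, 130, 137, 148, 155, 165, 182, 195, 201, 209, 218, 225, 232, 242, 250]

Fragment lengths:
  [0,15): 15 bp
  [15,21): 6 bp
  [21,27): 6 bp
  [27,41): 14 bp
  [41,52): 11 bp
  [52,66): 14 bp
  [66,72): 6 bp
  [72,82): 10 bp
  [82,101): 19 bp
  [101,108): 7 bp
  [108,115): 7 bp
  [115,122): 7 bp
  [122,130): 8 bp
  [130,137): 7 bp
  [137,148): 11 bp
  [148,155): 7 bp
  [155,165): 10 bp
  [165,182): 17 bp
  [182,195): 13 bp
  [195,201): 6 bp
  [201,209): 8 bp
  [209,218): 9 bp
  [218,225): 7 bp
  [225,232): 7 bp
  [232,242): 10 bp
  [242,250): 8 bp
  [250,255): 5 bp

[5,6,6,6,6,7,7,7,7,7,7,7,8,8,8,9,10,10,10,11,11,13,14,14,15,17,19]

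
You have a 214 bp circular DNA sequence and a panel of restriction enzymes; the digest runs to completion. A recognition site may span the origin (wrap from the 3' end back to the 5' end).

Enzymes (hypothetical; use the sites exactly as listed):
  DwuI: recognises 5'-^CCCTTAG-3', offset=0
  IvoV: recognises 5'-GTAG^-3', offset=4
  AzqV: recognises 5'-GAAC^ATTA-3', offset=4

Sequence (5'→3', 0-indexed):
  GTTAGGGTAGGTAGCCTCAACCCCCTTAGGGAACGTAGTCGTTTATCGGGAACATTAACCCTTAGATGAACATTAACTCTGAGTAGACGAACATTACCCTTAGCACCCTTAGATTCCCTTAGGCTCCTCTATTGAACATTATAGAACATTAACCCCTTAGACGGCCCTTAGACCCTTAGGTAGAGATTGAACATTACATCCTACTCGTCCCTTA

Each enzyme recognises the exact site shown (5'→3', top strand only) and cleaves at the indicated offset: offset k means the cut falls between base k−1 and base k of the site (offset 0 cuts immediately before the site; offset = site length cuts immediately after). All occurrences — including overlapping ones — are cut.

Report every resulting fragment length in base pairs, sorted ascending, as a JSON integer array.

[4,4,5,6,6,8,8,9,9,10,10,11,11,13,15,15,16,16,16,22]

Per-enzyme occurrences:
  DwuI (CCCTTAG, off=0): starts [22, 58, 96, 105, 115, 153, 164, 172, 208] → cuts [22, 58, 96, 105, 115, 153, 164, 172, 208]
  IvoV (GTAG, off=4): starts [6, 10, 34, 82, 179] → cuts [10, 14, 38, 86, 183]
  AzqV (GAACATTA, off=4): starts [49, 67, 88, 133, 143, 188] → cuts [53, 71, 92, 137, 147, 192]

All cut coordinates (distinct, sorted): [10, 14, 22, 38, 53, 58, 71, 86, 92, 96, 105, 115, 137, 147, 153, 164, 172, 183, 192, 208]

Fragments:
  10→14: 4 bp
  14→22: 8 bp
  22→38: 16 bp
  38→53: 15 bp
  53→58: 5 bp
  58→71: 13 bp
  71→86: 15 bp
  86→92: 6 bp
  92→96: 4 bp
  96→105: 9 bp
  105→115: 10 bp
  115→137: 22 bp
  137→147: 10 bp
  147→153: 6 bp
  153→164: 11 bp
  164→172: 8 bp
  172→183: 11 bp
  183→192: 9 bp
  192→208: 16 bp
  208→10 (wrap): 214-208+10 = 16 bp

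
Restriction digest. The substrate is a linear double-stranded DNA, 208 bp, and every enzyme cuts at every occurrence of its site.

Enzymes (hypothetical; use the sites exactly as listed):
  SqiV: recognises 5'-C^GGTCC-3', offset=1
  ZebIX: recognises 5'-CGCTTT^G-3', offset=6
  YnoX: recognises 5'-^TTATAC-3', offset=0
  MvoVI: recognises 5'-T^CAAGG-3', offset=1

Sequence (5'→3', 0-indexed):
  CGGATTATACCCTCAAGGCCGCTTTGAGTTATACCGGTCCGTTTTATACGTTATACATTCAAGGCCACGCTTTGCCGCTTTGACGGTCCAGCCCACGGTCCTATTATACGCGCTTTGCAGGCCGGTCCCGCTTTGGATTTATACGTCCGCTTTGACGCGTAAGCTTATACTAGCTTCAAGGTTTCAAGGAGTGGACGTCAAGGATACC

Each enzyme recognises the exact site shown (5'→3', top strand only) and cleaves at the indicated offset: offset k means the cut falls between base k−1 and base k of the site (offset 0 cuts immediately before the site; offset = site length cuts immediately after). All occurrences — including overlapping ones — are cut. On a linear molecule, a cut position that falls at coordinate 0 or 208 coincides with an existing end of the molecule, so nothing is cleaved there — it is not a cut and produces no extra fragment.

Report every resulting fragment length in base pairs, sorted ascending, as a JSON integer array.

Scan for sites:
  SqiV CGGTCC/1: at [34, 83, 95, 122] ⇒ [35, 84, 96, 123]
  ZebIX CGCTTTG/6: at [19, 67, 75, 110, 128, 147] ⇒ [25, 73, 81, 116, 134, 153]
  YnoX TTATAC/0: at [4, 28, 43, 50, 103, 138, 164] ⇒ [4, 28, 43, 50, 103, 138, 164]
  MvoVI TCAAGG/1: at [12, 58, 175, 183, 197] ⇒ [13, 59, 176, 184, 198]

Pooled cuts: [4, 13, 25, 28, 35, 43, 50, 59, 73, 81, 84, 96, 103, 116, 123, 134, 138, 153, 164, 176, 184, 198]

Fragments:
  [0,4): 4 bp
  [4,13): 9 bp
  [13,25): 12 bp
  [25,28): 3 bp
  [28,35): 7 bp
  [35,43): 8 bp
  [43,50): 7 bp
  [50,59): 9 bp
  [59,73): 14 bp
  [73,81): 8 bp
  [81,84): 3 bp
  [84,96): 12 bp
  [96,103): 7 bp
  [103,116): 13 bp
  [116,123): 7 bp
  [123,134): 11 bp
  [134,138): 4 bp
  [138,153): 15 bp
  [153,164): 11 bp
  [164,176): 12 bp
  [176,184): 8 bp
  [184,198): 14 bp
  [198,208): 10 bp

[3,3,4,4,7,7,7,7,8,8,8,9,9,10,11,11,12,12,12,13,14,14,15]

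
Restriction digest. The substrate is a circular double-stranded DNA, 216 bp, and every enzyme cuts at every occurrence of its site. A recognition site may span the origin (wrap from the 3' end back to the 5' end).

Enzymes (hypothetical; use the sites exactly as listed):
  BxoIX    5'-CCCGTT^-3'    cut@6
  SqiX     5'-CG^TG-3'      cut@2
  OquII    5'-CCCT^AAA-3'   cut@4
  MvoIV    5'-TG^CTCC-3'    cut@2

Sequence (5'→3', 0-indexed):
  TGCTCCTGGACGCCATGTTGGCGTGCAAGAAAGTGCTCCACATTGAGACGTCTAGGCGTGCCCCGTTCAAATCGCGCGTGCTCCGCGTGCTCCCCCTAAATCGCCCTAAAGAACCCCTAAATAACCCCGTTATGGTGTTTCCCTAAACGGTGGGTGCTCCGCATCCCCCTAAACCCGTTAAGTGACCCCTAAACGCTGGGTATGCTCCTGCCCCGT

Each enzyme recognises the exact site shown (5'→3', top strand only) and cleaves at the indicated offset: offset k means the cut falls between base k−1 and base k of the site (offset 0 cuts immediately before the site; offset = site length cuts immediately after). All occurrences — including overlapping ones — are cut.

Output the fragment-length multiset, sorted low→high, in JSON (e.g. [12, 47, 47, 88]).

[1,2,2,7,8,9,9,10,11,11,11,12,12,13,13,13,14,14,21,23]

Per-enzyme occurrences:
  BxoIX (CCCGTT, off=6): starts [61, 125, 173, 211] → cuts [1, 67, 131, 179]
  SqiX (CGTG, off=2): starts [21, 56, 76, 85] → cuts [23, 58, 78, 87]
  OquII (CCCTAAA, off=4): starts [93, 103, 114, 140, 166, 186] → cuts [97, 107, 118, 144, 170, 190]
  MvoIV (TGCTCC, off=2): starts [0, 33, 78, 87, 154, 202] → cuts [2, 35, 80, 89, 156, 204]

Pooled cuts: [1, 2, 23, 35, 58, 67, 78, 80, 87, 89, 97, 107, 118, 131, 144, 156, 170, 179, 190, 204]

Fragment lengths:
  1→2: 1 bp
  2→23: 21 bp
  23→35: 12 bp
  35→58: 23 bp
  58→67: 9 bp
  67→78: 11 bp
  78→80: 2 bp
  80→87: 7 bp
  87→89: 2 bp
  89→97: 8 bp
  97→107: 10 bp
  107→118: 11 bp
  118→131: 13 bp
  131→144: 13 bp
  144→156: 12 bp
  156→170: 14 bp
  170→179: 9 bp
  179→190: 11 bp
  190→204: 14 bp
  204→1 (wrap): 216-204+1 = 13 bp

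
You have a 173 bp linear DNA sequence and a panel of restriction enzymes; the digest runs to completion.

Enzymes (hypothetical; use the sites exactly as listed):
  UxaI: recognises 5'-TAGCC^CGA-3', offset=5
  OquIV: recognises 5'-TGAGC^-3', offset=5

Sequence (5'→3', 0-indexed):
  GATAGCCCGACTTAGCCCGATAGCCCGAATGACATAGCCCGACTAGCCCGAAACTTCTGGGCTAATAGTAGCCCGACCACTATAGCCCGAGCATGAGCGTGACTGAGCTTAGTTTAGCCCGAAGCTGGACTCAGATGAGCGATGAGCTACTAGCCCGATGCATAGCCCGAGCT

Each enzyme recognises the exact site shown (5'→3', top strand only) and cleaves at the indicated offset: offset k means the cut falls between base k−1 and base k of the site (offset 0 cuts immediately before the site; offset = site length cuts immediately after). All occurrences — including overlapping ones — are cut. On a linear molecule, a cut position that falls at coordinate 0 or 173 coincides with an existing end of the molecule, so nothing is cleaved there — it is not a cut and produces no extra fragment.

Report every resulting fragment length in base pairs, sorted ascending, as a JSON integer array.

[6,7,7,8,8,9,10,10,11,11,12,14,14,21,25]

Scan for sites:
  UxaI TAGCCCGA/5: at [2, 12, 20, 34, 43, 68, 82, 114, 150, 162] ⇒ [7, 17, 25, 39, 48, 73, 87, 119, 155, 167]
  OquIV TGAGC/5: at [93, 103, 135, 142] ⇒ [98, 108, 140, 147]

All cut coordinates (distinct, sorted): [7, 17, 25, 39, 48, 73, 87, 98, 108, 119, 140, 147, 155, 167]

Fragment lengths:
  [0,7): 7 bp
  [7,17): 10 bp
  [17,25): 8 bp
  [25,39): 14 bp
  [39,48): 9 bp
  [48,73): 25 bp
  [73,87): 14 bp
  [87,98): 11 bp
  [98,108): 10 bp
  [108,119): 11 bp
  [119,140): 21 bp
  [140,147): 7 bp
  [147,155): 8 bp
  [155,167): 12 bp
  [167,173): 6 bp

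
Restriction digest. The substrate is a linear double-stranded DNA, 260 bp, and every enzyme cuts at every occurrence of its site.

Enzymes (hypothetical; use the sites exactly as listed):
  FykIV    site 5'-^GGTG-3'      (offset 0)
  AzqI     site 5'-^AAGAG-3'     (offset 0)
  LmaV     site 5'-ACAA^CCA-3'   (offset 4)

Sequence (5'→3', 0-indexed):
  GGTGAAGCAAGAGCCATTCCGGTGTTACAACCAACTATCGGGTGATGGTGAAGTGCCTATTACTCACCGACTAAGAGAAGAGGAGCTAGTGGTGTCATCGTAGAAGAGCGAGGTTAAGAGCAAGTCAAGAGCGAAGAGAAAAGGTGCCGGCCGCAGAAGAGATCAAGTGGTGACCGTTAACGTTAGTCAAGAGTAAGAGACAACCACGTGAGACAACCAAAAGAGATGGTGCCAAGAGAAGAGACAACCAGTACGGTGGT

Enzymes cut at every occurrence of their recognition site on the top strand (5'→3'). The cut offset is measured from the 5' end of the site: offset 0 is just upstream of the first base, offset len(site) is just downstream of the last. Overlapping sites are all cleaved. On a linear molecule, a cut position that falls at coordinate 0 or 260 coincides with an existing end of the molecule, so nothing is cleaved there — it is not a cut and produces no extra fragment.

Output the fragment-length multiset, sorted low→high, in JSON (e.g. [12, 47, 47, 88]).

Per-enzyme occurrences:
  FykIV (GGTG, off=0): starts [0, 20, 40, 46, 90, 142, 168, 227, 254] → cuts [20, 40, 46, 90, 142, 168, 227, 254] (position 0 is a terminus of the linear molecule — no cut)
  AzqI (AAGAG, off=0): starts [8, 72, 77, 103, 115, 126, 133, 156, 188, 194, 220, 233, 238] → cuts [8, 72, 77, 103, 115, 126, 133, 156, 188, 194, 220, 233, 238]
  LmaV (ACAACCA, off=4): starts [26, 199, 212, 243] → cuts [30, 203, 216, 247]

Pooled cuts: [8, 20, 30, 40, 46, 72, 77, 90, 103, 115, 126, 133, 142, 156, 168, 188, 194, 203, 216, 220, 227, 233, 238, 247, 254]

Fragments:
  [0,8): 8 bp
  [8,20): 12 bp
  [20,30): 10 bp
  [30,40): 10 bp
  [40,46): 6 bp
  [46,72): 26 bp
  [72,77): 5 bp
  [77,90): 13 bp
  [90,103): 13 bp
  [103,115): 12 bp
  [115,126): 11 bp
  [126,133): 7 bp
  [133,142): 9 bp
  [142,156): 14 bp
  [156,168): 12 bp
  [168,188): 20 bp
  [188,194): 6 bp
  [194,203): 9 bp
  [203,216): 13 bp
  [216,220): 4 bp
  [220,227): 7 bp
  [227,233): 6 bp
  [233,238): 5 bp
  [238,247): 9 bp
  [247,254): 7 bp
  [254,260): 6 bp

[4,5,5,6,6,6,6,7,7,7,8,9,9,9,10,10,11,12,12,12,13,13,13,14,20,26]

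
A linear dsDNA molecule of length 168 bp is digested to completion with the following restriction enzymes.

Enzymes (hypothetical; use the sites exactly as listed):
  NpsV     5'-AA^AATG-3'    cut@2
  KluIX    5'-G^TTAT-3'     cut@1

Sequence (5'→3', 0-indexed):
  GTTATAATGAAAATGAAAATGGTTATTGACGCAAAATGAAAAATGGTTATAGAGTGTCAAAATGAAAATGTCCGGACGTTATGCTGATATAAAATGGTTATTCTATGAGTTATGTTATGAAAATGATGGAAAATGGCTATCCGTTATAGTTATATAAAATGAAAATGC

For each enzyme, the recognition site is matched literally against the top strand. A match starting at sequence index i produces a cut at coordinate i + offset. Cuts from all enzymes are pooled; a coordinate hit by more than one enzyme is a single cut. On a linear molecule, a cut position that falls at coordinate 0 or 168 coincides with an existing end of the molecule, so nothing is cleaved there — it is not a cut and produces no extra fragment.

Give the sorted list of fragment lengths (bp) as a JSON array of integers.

Scan for sites:
  NpsV (AAAATG, off=2): starts [9, 15, 32, 39, 58, 64, 90, 119, 129, 155, 161] → cuts [11, 17, 34, 41, 60, 66, 92, 121, 131, 157, 163]
  KluIX (GTTAT, off=1): starts [0, 21, 45, 77, 96, 108, 113, 142, 148] → cuts [1, 22, 46, 78, 97, 109, 114, 143, 149]

All cut coordinates (distinct, sorted): [1, 11, 17, 22, 34, 41, 46, 60, 66, 78, 92, 97, 109, 114, 121, 131, 143, 149, 157, 163]

Fragment lengths:
  [0,1): 1 bp
  [1,11): 10 bp
  [11,17): 6 bp
  [17,22): 5 bp
  [22,34): 12 bp
  [34,41): 7 bp
  [41,46): 5 bp
  [46,60): 14 bp
  [60,66): 6 bp
  [66,78): 12 bp
  [78,92): 14 bp
  [92,97): 5 bp
  [97,109): 12 bp
  [109,114): 5 bp
  [114,121): 7 bp
  [121,131): 10 bp
  [131,143): 12 bp
  [143,149): 6 bp
  [149,157): 8 bp
  [157,163): 6 bp
  [163,168): 5 bp

[1,5,5,5,5,5,6,6,6,6,7,7,8,10,10,12,12,12,12,14,14]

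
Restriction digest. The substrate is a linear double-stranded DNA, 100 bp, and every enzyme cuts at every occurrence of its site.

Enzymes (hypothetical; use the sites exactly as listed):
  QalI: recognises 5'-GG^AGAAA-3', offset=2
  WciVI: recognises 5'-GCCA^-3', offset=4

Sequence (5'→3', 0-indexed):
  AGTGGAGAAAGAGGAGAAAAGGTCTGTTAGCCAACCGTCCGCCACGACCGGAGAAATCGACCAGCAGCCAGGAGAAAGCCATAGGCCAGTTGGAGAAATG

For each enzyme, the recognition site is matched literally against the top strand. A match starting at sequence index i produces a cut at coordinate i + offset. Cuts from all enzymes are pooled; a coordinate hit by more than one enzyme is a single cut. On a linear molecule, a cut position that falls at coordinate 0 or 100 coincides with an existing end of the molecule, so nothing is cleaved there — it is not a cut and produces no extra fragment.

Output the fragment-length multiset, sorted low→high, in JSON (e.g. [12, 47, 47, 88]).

Scan for sites:
  QalI GGAGAAA/2: at [3, 12, 49, 70, 91] ⇒ [5, 14, 51, 72, 93]
  WciVI GCCA/4: at [29, 40, 66, 77, 84] ⇒ [33, 44, 70, 81, 88]

All cut coordinates (distinct, sorted): [5, 14, 33, 44, 51, 70, 72, 81, 88, 93]

Fragment lengths:
  [0,5): 5 bp
  [5,14): 9 bp
  [14,33): 19 bp
  [33,44): 11 bp
  [44,51): 7 bp
  [51,70): 19 bp
  [70,72): 2 bp
  [72,81): 9 bp
  [81,88): 7 bp
  [88,93): 5 bp
  [93,100): 7 bp

[2,5,5,7,7,7,9,9,11,19,19]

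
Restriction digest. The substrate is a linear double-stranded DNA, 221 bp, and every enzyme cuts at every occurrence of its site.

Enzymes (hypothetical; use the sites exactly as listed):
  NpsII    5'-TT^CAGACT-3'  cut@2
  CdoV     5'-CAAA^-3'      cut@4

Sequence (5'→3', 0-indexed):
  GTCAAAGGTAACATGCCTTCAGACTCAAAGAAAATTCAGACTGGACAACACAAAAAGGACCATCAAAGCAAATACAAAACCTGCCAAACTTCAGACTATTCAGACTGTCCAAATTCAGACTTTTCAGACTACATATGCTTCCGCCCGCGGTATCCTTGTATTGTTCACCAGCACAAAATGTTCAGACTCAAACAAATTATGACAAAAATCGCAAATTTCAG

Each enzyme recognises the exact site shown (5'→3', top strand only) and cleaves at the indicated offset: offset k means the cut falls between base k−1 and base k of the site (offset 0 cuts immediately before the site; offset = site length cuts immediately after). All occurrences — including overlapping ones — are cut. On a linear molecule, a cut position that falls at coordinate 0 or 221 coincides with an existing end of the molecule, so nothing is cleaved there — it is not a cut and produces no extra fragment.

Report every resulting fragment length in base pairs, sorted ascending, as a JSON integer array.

[2,3,4,5,5,6,6,6,7,9,9,9,10,10,10,10,13,13,13,18,53]

Per-enzyme occurrences:
  NpsII TTCAGACT/2: at [17, 34, 89, 98, 113, 122, 180] ⇒ [19, 36, 91, 100, 115, 124, 182]
  CdoV CAAA/4: at [2, 25, 50, 63, 68, 74, 84, 109, 173, 188, 192, 202, 211] ⇒ [6, 29, 54, 67, 72, 78, 88, 113, 177, 192, 196, 206, 215]

All cut coordinates (distinct, sorted): [6, 19, 29, 36, 54, 67, 72, 78, 88, 91, 100, 113, 115, 124, 177, 182, 192, 196, 206, 215]

Fragments:
  [0,6): 6 bp
  [6,19): 13 bp
  [19,29): 10 bp
  [29,36): 7 bp
  [36,54): 18 bp
  [54,67): 13 bp
  [67,72): 5 bp
  [72,78): 6 bp
  [78,88): 10 bp
  [88,91): 3 bp
  [91,100): 9 bp
  [100,113): 13 bp
  [113,115): 2 bp
  [115,124): 9 bp
  [124,177): 53 bp
  [177,182): 5 bp
  [182,192): 10 bp
  [192,196): 4 bp
  [196,206): 10 bp
  [206,215): 9 bp
  [215,221): 6 bp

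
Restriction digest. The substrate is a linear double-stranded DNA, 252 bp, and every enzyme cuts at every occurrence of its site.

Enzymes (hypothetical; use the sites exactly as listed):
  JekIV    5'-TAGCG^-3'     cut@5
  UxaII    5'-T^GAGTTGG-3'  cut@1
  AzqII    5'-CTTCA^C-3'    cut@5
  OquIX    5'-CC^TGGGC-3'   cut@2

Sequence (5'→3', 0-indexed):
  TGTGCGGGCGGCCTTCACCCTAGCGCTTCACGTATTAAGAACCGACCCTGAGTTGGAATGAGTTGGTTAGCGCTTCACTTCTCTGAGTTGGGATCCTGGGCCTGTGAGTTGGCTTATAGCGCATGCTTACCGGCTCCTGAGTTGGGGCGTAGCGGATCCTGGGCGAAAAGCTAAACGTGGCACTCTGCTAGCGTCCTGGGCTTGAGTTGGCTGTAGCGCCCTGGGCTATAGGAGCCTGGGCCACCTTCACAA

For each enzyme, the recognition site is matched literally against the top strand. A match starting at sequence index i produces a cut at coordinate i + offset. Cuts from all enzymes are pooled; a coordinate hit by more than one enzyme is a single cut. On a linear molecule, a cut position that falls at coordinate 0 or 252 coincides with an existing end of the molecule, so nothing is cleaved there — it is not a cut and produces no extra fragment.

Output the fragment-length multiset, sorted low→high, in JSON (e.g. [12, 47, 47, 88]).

[3,3,3,5,5,5,7,7,8,9,10,12,13,13,15,15,16,16,17,17,19,34]

Site scan:
  JekIV (TAGCG, off=5): starts [20, 67, 116, 149, 188, 213] → cuts [25, 72, 121, 154, 193, 218]
  UxaII (TGAGTTGG, off=1): starts [48, 58, 83, 104, 137, 202] → cuts [49, 59, 84, 105, 138, 203]
  AzqII (CTTCAC, off=5): starts [12, 25, 72, 244] → cuts [17, 30, 77, 249]
  OquIX (CCTGGGC, off=2): starts [94, 157, 194, 219, 234] → cuts [96, 159, 196, 221, 236]

Pooled cuts: [17, 25, 30, 49, 59, 72, 77, 84, 96, 105, 121, 138, 154, 159, 193, 196, 203, 218, 221, 236, 249]

Fragment lengths:
  [0,17): 17 bp
  [17,25): 8 bp
  [25,30): 5 bp
  [30,49): 19 bp
  [49,59): 10 bp
  [59,72): 13 bp
  [72,77): 5 bp
  [77,84): 7 bp
  [84,96): 12 bp
  [96,105): 9 bp
  [105,121): 16 bp
  [121,138): 17 bp
  [138,154): 16 bp
  [154,159): 5 bp
  [159,193): 34 bp
  [193,196): 3 bp
  [196,203): 7 bp
  [203,218): 15 bp
  [218,221): 3 bp
  [221,236): 15 bp
  [236,249): 13 bp
  [249,252): 3 bp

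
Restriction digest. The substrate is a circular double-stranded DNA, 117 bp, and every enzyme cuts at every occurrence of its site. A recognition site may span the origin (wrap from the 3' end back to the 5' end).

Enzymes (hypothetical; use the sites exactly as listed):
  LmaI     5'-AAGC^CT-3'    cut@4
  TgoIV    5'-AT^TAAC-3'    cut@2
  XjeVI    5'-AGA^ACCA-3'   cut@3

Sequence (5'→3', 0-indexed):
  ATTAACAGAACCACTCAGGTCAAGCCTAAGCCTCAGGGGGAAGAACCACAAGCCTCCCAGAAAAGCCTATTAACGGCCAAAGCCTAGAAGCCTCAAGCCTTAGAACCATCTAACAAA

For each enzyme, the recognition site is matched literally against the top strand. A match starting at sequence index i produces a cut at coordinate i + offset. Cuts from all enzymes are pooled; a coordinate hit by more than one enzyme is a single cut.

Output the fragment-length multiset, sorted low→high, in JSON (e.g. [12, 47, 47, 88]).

Site scan:
  LmaI (AAGCCT, off=4): starts [21, 27, 49, 62, 79, 87, 94] → cuts [25, 31, 53, 66, 83, 91, 98]
  TgoIV (ATTAAC, off=2): starts [0, 68] → cuts [2, 70]
  XjeVI (AGAACCA, off=3): starts [6, 41, 101] → cuts [9, 44, 104]

All cut coordinates (distinct, sorted): [2, 9, 25, 31, 44, 53, 66, 70, 83, 91, 98, 104]

Fragment lengths:
  2→9: 7 bp
  9→25: 16 bp
  25→31: 6 bp
  31→44: 13 bp
  44→53: 9 bp
  53→66: 13 bp
  66→70: 4 bp
  70→83: 13 bp
  83→91: 8 bp
  91→98: 7 bp
  98→104: 6 bp
  104→2 (wrap): 117-104+2 = 15 bp

[4,6,6,7,7,8,9,13,13,13,15,16]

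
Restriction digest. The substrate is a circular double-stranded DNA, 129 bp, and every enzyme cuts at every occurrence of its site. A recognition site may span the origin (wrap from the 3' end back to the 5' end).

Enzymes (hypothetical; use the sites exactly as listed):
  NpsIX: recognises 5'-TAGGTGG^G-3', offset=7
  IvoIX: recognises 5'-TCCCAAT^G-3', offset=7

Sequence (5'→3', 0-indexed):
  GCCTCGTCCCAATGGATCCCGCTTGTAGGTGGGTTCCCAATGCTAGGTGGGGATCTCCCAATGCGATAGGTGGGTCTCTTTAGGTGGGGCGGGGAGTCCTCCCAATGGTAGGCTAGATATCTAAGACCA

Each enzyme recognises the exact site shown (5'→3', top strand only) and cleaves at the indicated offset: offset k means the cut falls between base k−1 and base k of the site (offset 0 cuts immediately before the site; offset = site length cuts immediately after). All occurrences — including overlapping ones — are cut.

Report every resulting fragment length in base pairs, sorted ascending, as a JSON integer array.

[9,9,11,12,14,19,19,36]

Site scan:
  NpsIX (TAGGTGGG, off=7): starts [25, 43, 66, 80] → cuts [32, 50, 73, 87]
  IvoIX (TCCCAATG, off=7): starts [6, 34, 55, 99] → cuts [13, 41, 62, 106]

Pooled cuts: [13, 32, 41, 50, 62, 73, 87, 106]

Fragments:
  13→32: 19 bp
  32→41: 9 bp
  41→50: 9 bp
  50→62: 12 bp
  62→73: 11 bp
  73→87: 14 bp
  87→106: 19 bp
  106→13 (wrap): 129-106+13 = 36 bp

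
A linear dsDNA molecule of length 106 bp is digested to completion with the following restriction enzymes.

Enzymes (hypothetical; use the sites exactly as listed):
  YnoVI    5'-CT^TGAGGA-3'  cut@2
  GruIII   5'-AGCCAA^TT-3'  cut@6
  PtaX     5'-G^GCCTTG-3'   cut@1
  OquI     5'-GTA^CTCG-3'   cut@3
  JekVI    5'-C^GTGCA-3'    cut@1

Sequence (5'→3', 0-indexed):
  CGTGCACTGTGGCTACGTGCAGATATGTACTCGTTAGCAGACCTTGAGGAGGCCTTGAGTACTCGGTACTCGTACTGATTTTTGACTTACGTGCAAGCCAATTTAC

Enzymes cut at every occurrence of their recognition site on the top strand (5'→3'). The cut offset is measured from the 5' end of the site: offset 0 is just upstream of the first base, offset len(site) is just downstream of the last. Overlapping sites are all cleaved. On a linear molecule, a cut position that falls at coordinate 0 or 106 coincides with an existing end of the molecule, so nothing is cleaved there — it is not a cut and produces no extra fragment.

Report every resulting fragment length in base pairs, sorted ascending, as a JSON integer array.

[1,5,7,7,10,11,13,15,15,22]

Site scan:
  YnoVI CTTGAGGA/2: at [42] ⇒ [44]
  GruIII AGCCAATT/6: at [95] ⇒ [101]
  PtaX GGCCTTG/1: at [50] ⇒ [51]
  OquI GTACTCG/3: at [26, 58, 65] ⇒ [29, 61, 68]
  JekVI CGTGCA/1: at [0, 15, 89] ⇒ [1, 16, 90]

Pooled cuts: [1, 16, 29, 44, 51, 61, 68, 90, 101]

Fragments:
  [0,1): 1 bp
  [1,16): 15 bp
  [16,29): 13 bp
  [29,44): 15 bp
  [44,51): 7 bp
  [51,61): 10 bp
  [61,68): 7 bp
  [68,90): 22 bp
  [90,101): 11 bp
  [101,106): 5 bp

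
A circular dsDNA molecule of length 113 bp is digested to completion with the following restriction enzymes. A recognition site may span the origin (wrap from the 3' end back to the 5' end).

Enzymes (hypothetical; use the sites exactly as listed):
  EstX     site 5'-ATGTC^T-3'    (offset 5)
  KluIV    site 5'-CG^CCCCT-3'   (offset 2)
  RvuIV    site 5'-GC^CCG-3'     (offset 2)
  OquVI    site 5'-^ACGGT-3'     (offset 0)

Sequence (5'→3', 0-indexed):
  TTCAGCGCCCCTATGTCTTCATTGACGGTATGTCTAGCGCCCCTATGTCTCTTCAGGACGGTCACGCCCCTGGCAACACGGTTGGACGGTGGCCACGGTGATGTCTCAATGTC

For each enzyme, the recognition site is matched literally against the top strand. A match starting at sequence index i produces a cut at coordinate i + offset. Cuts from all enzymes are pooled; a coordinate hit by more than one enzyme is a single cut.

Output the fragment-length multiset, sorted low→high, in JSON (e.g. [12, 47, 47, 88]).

Site scan:
  EstX (ATGTCT, off=5): starts [12, 29, 44, 100, 108] → cuts [0, 17, 34, 49, 105]
  KluIV (CGCCCCT, off=2): starts [5, 37, 64] → cuts [7, 39, 66]
  RvuIV (GCCCG, off=2): no sites
  OquVI (ACGGT, off=0): starts [24, 57, 77, 85, 94] → cuts [24, 57, 77, 85, 94]

Pooled cuts: [0, 7, 17, 24, 34, 39, 49, 57, 66, 77, 85, 94, 105]

Fragments:
  0→7: 7 bp
  7→17: 10 bp
  17→24: 7 bp
  24→34: 10 bp
  34→39: 5 bp
  39→49: 10 bp
  49→57: 8 bp
  57→66: 9 bp
  66→77: 11 bp
  77→85: 8 bp
  85→94: 9 bp
  94→105: 11 bp
  105→0 (wrap): 113-105+0 = 8 bp

[5,7,7,8,8,8,9,9,10,10,10,11,11]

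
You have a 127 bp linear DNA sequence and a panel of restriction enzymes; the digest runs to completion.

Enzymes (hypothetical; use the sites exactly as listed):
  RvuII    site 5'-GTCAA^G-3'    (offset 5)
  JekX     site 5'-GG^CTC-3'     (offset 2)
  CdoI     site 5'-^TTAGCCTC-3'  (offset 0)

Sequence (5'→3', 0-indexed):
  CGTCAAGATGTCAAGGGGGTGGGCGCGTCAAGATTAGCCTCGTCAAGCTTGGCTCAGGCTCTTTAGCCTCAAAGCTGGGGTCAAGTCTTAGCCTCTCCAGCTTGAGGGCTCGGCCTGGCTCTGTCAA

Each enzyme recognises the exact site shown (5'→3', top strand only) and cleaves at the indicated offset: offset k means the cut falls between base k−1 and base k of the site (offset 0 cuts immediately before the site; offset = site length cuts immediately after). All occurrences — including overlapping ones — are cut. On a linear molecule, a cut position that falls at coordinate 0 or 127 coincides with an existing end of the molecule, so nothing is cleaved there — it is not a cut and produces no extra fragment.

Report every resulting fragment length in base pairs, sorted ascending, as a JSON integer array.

Per-enzyme occurrences:
  RvuII GTCAAG/5: at [1, 9, 26, 41, 79] ⇒ [6, 14, 31, 46, 84]
  JekX GGCTC/2: at [50, 56, 106, 116] ⇒ [52, 58, 108, 118]
  CdoI TTAGCCTC/0: at [33, 62, 87] ⇒ [33, 62, 87]

All cut coordinates (distinct, sorted): [6, 14, 31, 33, 46, 52, 58, 62, 84, 87, 108, 118]

Fragment lengths:
  [0,6): 6 bp
  [6,14): 8 bp
  [14,31): 17 bp
  [31,33): 2 bp
  [33,46): 13 bp
  [46,52): 6 bp
  [52,58): 6 bp
  [58,62): 4 bp
  [62,84): 22 bp
  [84,87): 3 bp
  [87,108): 21 bp
  [108,118): 10 bp
  [118,127): 9 bp

[2,3,4,6,6,6,8,9,10,13,17,21,22]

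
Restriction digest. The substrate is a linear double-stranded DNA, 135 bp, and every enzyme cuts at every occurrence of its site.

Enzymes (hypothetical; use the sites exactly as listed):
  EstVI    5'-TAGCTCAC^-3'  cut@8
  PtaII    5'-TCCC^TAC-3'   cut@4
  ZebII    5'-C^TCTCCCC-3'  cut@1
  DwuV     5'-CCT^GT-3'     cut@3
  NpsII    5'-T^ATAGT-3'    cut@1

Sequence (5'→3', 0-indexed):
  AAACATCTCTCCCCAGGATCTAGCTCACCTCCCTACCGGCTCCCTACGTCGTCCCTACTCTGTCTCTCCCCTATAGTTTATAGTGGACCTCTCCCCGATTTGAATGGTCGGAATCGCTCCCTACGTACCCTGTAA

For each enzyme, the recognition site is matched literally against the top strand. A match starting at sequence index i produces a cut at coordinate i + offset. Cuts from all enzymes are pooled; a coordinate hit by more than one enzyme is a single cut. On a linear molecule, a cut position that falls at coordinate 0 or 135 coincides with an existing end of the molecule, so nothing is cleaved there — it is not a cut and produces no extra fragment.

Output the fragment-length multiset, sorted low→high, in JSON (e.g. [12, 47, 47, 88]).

[4,5,7,7,8,9,10,10,11,11,21,32]

Site scan:
  EstVI (TAGCTCAC, off=8): starts [20] → cuts [28]
  PtaII (TCCCTAC, off=4): starts [29, 40, 51, 117] → cuts [33, 44, 55, 121]
  ZebII (CTCTCCCC, off=1): starts [6, 63, 88] → cuts [7, 64, 89]
  DwuV (CCTGT, off=3): starts [128] → cuts [131]
  NpsII (TATAGT, off=1): starts [71, 78] → cuts [72, 79]

All cut coordinates (distinct, sorted): [7, 28, 33, 44, 55, 64, 72, 79, 89, 121, 131]

Fragments:
  [0,7): 7 bp
  [7,28): 21 bp
  [28,33): 5 bp
  [33,44): 11 bp
  [44,55): 11 bp
  [55,64): 9 bp
  [64,72): 8 bp
  [72,79): 7 bp
  [79,89): 10 bp
  [89,121): 32 bp
  [121,131): 10 bp
  [131,135): 4 bp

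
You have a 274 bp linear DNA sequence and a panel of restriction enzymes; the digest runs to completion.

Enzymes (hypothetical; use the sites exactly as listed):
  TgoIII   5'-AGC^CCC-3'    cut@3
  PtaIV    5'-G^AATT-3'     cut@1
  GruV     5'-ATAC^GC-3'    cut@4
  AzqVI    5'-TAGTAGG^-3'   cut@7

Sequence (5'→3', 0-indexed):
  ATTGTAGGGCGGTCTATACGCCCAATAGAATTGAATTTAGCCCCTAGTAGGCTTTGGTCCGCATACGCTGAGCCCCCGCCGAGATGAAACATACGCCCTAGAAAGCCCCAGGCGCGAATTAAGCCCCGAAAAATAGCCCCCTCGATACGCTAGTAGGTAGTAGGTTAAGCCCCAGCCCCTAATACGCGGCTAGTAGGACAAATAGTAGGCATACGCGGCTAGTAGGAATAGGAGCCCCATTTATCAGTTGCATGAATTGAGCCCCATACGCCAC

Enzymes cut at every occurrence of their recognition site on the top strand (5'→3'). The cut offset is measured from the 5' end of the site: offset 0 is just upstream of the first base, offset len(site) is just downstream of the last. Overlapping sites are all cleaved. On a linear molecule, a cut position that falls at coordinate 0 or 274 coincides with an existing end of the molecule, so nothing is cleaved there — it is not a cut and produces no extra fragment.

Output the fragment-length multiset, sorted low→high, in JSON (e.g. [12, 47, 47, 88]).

Site scan:
  TgoIII (AGCCCC, off=3): starts [38, 70, 103, 121, 134, 167, 173, 232, 259] → cuts [41, 73, 106, 124, 137, 170, 176, 235, 262]
  PtaIV (GAATT, off=1): starts [27, 32, 115, 253] → cuts [28, 33, 116, 254]
  GruV (ATACGC, off=4): starts [15, 62, 90, 144, 181, 210, 265] → cuts [19, 66, 94, 148, 185, 214, 269]
  AzqVI (TAGTAGG, off=7): starts [44, 150, 157, 190, 202, 219] → cuts [51, 157, 164, 197, 209, 226]

Pooled cuts: [19, 28, 33, 41, 51, 66, 73, 94, 106, 116, 124, 137, 148, 157, 164, 170, 176, 185, 197, 209, 214, 226, 235, 254, 262, 269]

Fragments:
  [0,19): 19 bp
  [19,28): 9 bp
  [28,33): 5 bp
  [33,41): 8 bp
  [41,51): 10 bp
  [51,66): 15 bp
  [66,73): 7 bp
  [73,94): 21 bp
  [94,106): 12 bp
  [106,116): 10 bp
  [116,124): 8 bp
  [124,137): 13 bp
  [137,148): 11 bp
  [148,157): 9 bp
  [157,164): 7 bp
  [164,170): 6 bp
  [170,176): 6 bp
  [176,185): 9 bp
  [185,197): 12 bp
  [197,209): 12 bp
  [209,214): 5 bp
  [214,226): 12 bp
  [226,235): 9 bp
  [235,254): 19 bp
  [254,262): 8 bp
  [262,269): 7 bp
  [269,274): 5 bp

[5,5,5,6,6,7,7,7,8,8,8,9,9,9,9,10,10,11,12,12,12,12,13,15,19,19,21]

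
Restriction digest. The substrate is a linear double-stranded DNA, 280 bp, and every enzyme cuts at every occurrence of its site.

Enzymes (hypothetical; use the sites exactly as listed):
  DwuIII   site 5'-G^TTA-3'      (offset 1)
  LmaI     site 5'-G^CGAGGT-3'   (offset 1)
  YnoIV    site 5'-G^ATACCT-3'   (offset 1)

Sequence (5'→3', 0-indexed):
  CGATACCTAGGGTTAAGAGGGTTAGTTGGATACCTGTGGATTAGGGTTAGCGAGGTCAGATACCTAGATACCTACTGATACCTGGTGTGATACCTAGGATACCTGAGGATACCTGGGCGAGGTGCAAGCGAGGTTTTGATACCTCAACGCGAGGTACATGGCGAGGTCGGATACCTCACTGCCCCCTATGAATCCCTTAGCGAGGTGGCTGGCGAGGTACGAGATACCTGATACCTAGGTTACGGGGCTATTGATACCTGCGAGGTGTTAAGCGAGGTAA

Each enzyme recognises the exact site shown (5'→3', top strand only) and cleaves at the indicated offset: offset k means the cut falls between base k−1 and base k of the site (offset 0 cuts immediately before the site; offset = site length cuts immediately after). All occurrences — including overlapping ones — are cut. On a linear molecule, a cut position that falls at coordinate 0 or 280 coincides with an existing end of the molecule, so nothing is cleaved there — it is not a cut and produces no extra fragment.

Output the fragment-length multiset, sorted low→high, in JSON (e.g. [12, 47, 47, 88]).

Site scan:
  DwuIII GTTA/1: at [11, 20, 45, 238, 266] ⇒ [12, 21, 46, 239, 267]
  LmaI GCGAGGT/1: at [49, 116, 127, 148, 160, 199, 211, 259, 271] ⇒ [50, 117, 128, 149, 161, 200, 212, 260, 272]
  YnoIV GATACCT/1: at [1, 28, 58, 66, 76, 88, 97, 107, 137, 169, 222, 229, 252] ⇒ [2, 29, 59, 67, 77, 89, 98, 108, 138, 170, 223, 230, 253]

Pooled cuts: [2, 12, 21, 29, 46, 50, 59, 67, 77, 89, 98, 108, 117, 128, 138, 149, 161, 170, 200, 212, 223, 230, 239, 253, 260, 267, 272]

Fragments:
  [0,2): 2 bp
  [2,12): 10 bp
  [12,21): 9 bp
  [21,29): 8 bp
  [29,46): 17 bp
  [46,50): 4 bp
  [50,59): 9 bp
  [59,67): 8 bp
  [67,77): 10 bp
  [77,89): 12 bp
  [89,98): 9 bp
  [98,108): 10 bp
  [108,117): 9 bp
  [117,128): 11 bp
  [128,138): 10 bp
  [138,149): 11 bp
  [149,161): 12 bp
  [161,170): 9 bp
  [170,200): 30 bp
  [200,212): 12 bp
  [212,223): 11 bp
  [223,230): 7 bp
  [230,239): 9 bp
  [239,253): 14 bp
  [253,260): 7 bp
  [260,267): 7 bp
  [267,272): 5 bp
  [272,280): 8 bp

[2,4,5,7,7,7,8,8,8,9,9,9,9,9,9,10,10,10,10,11,11,11,12,12,12,14,17,30]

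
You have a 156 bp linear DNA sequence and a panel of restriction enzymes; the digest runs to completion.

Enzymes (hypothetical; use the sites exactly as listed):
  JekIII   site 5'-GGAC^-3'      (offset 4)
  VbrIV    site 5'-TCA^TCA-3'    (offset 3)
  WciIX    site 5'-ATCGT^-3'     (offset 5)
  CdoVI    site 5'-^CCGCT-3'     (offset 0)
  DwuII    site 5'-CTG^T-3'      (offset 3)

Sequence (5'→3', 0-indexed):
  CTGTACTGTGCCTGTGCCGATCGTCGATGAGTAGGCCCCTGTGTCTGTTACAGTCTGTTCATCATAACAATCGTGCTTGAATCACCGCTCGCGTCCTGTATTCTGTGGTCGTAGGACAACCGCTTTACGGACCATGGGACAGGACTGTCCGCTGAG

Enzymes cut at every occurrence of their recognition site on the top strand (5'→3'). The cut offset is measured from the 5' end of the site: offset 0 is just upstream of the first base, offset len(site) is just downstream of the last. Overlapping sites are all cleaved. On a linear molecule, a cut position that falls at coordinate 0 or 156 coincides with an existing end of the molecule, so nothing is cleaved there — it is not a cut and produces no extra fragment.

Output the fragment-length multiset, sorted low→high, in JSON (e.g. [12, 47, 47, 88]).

Scan for sites:
  JekIII GGAC/4: at [113, 128, 136, 141] ⇒ [117, 132, 140, 145]
  VbrIV TCATCA/3: at [58] ⇒ [61]
  WciIX ATCGT/5: at [19, 69] ⇒ [24, 74]
  CdoVI CCGCT/0: at [84, 119, 148] ⇒ [84, 119, 148]
  DwuII CTGT/3: at [0, 5, 11, 38, 44, 54, 95, 102, 144] ⇒ [3, 8, 14, 41, 47, 57, 98, 105, 147]

Pooled cuts: [3, 8, 14, 24, 41, 47, 57, 61, 74, 84, 98, 105, 117, 119, 132, 140, 145, 147, 148]

Fragment lengths:
  [0,3): 3 bp
  [3,8): 5 bp
  [8,14): 6 bp
  [14,24): 10 bp
  [24,41): 17 bp
  [41,47): 6 bp
  [47,57): 10 bp
  [57,61): 4 bp
  [61,74): 13 bp
  [74,84): 10 bp
  [84,98): 14 bp
  [98,105): 7 bp
  [105,117): 12 bp
  [117,119): 2 bp
  [119,132): 13 bp
  [132,140): 8 bp
  [140,145): 5 bp
  [145,147): 2 bp
  [147,148): 1 bp
  [148,156): 8 bp

[1,2,2,3,4,5,5,6,6,7,8,8,10,10,10,12,13,13,14,17]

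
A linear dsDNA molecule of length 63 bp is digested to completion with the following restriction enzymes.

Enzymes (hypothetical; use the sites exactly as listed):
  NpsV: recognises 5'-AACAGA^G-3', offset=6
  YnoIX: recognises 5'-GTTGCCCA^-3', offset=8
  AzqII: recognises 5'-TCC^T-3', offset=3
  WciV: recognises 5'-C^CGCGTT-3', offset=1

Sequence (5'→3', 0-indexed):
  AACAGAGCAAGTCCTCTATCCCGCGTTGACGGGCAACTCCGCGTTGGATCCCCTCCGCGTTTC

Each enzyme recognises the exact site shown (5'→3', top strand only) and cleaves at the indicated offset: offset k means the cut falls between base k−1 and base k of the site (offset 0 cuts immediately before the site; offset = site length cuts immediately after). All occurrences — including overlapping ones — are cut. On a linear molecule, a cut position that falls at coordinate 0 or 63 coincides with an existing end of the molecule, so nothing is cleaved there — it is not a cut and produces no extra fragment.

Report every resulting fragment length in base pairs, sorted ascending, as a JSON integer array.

Site scan:
  NpsV (AACAGAG, off=6): starts [0] → cuts [6]
  YnoIX (GTTGCCCA, off=8): no sites
  AzqII (TCCT, off=3): starts [11] → cuts [14]
  WciV (CCGCGTT, off=1): starts [20, 38, 54] → cuts [21, 39, 55]

Pooled cuts: [6, 14, 21, 39, 55]

Fragments:
  [0,6): 6 bp
  [6,14): 8 bp
  [14,21): 7 bp
  [21,39): 18 bp
  [39,55): 16 bp
  [55,63): 8 bp

[6,7,8,8,16,18]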